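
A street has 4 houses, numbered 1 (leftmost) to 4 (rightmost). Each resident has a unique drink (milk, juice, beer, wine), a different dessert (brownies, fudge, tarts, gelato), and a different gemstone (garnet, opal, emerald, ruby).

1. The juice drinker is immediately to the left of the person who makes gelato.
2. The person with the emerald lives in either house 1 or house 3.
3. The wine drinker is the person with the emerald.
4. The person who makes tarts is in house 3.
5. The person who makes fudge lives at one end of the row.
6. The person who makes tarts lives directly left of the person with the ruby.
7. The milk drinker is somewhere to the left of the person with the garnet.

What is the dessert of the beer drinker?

The person who makes tarts is in house 3 (clue 4).
Clue 6 places the person with the ruby in house 4.
House 4's drink must be beer (nothing else left).
House 2 drink: only milk fits.
Clue 7 places the person with the garnet in house 3.
So house 1 gets emerald for gemstone.
So house 2 gets opal for gemstone.
Clue 3: the wine drinker is in house 1.
House 3's drink must be juice (nothing else left).
Clue 1: the person who makes gelato is in house 4.
House 2 dessert: only brownies fits.
House 1 dessert: only fudge fits.
So: house 1 = wine/fudge/emerald, house 2 = milk/brownies/opal, house 3 = juice/tarts/garnet, house 4 = beer/gelato/ruby.

gelato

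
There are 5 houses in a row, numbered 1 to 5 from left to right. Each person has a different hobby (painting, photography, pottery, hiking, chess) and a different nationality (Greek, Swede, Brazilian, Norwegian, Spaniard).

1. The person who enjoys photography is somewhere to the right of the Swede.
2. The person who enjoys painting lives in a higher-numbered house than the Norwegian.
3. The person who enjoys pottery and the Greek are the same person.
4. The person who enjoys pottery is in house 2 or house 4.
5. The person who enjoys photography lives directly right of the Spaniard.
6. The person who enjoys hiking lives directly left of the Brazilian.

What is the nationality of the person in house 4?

Spaniard

So house 5 gets Brazilian for nationality.
From clue 6, the person who enjoys hiking must be in house 4.
That leaves chess as the hobby for house 1.
The Greek is in house 2 (clue 3).
House 2 hobby: only pottery fits.
Clue 5 places the person who enjoys photography in house 5.
By clue 5, the Spaniard is in house 4.
House 3's hobby must be painting (nothing else left).
By clue 2, the Norwegian is in house 1.
The only nationality still possible for house 3 is Swede.
So: house 1 = chess/Norwegian, house 2 = pottery/Greek, house 3 = painting/Swede, house 4 = hiking/Spaniard, house 5 = photography/Brazilian.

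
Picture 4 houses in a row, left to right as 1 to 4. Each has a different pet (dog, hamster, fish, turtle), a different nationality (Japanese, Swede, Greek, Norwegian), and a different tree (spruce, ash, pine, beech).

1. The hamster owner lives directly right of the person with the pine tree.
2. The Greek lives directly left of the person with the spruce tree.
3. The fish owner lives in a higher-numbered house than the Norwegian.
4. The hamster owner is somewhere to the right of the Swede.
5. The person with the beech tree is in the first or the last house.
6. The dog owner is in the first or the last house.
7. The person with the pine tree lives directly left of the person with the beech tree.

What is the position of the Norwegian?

2

The person with the pine tree is in house 3 (clue 7).
Clue 7: the person with the beech tree is in house 4.
That leaves Japanese as the nationality for house 4.
House 1 tree: only ash fits.
House 2's tree must be spruce (nothing else left).
Clue 1 places the hamster owner in house 4.
By clue 2, the Greek is in house 1.
Clue 3: the fish owner is in house 3.
Clue 3 places the Norwegian in house 2.
The only pet still possible for house 1 is dog.
That leaves turtle as the pet for house 2.
That leaves Swede as the nationality for house 3.
So: house 1 = dog/Greek/ash, house 2 = turtle/Norwegian/spruce, house 3 = fish/Swede/pine, house 4 = hamster/Japanese/beech.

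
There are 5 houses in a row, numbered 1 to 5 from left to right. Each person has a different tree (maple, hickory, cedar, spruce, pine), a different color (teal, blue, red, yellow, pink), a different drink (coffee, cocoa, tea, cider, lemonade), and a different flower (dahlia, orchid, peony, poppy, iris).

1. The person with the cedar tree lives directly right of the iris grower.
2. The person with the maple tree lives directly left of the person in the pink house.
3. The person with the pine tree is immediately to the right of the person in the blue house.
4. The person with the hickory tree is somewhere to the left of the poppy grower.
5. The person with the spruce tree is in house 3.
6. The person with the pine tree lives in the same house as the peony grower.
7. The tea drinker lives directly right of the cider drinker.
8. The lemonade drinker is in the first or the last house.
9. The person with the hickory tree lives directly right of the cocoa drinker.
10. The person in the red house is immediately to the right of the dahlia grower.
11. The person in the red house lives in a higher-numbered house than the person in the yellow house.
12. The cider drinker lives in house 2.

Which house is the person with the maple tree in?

1

By clue 5, the person with the spruce tree is in house 3.
By clue 12, the cider drinker is in house 2.
House 1 tree: only maple fits.
Clue 2 places the person in the pink house in house 2.
Clue 7 places the tea drinker in house 3.
The only drink still possible for house 4 is coffee.
So house 5 gets lemonade for drink.
Clue 9: the person with the hickory tree is in house 2.
That leaves cocoa as the drink for house 1.
House 1's flower must be orchid (nothing else left).
The only flower still possible for house 2 is dahlia.
The person in the red house is in house 3 (clue 10).
By clue 11, the person in the yellow house is in house 1.
The only color still possible for house 5 is teal.
The person with the pine tree is in house 5 (clue 3).
Clue 6: the peony grower is in house 5.
So house 4 gets cedar for tree.
House 4 color: only blue fits.
Clue 1 places the iris grower in house 3.
House 4's flower must be poppy (nothing else left).
So: house 1 = maple/yellow/cocoa/orchid, house 2 = hickory/pink/cider/dahlia, house 3 = spruce/red/tea/iris, house 4 = cedar/blue/coffee/poppy, house 5 = pine/teal/lemonade/peony.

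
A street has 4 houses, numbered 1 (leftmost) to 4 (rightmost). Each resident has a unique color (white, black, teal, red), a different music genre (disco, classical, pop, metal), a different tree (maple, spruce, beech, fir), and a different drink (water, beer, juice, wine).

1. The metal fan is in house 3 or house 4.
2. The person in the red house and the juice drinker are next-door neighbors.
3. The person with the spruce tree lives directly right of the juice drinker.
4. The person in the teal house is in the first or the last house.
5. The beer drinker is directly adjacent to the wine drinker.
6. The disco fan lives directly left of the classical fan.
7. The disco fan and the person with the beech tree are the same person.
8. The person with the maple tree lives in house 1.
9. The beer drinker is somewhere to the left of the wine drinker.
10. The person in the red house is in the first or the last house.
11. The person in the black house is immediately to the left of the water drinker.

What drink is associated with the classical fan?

juice

Clue 8: the person with the maple tree is in house 1.
That leaves pop as the music genre for house 1.
House 1's drink must be beer (nothing else left).
Clue 5 places the wine drinker in house 2.
That leaves disco as the music genre for house 2.
The only drink still possible for house 4 is water.
By clue 2, the person in the red house is in house 4.
From clue 3, the person with the spruce tree must be in house 4.
By clue 6, the classical fan is in house 3.
From clue 7, the person with the beech tree must be in house 2.
Clue 11: the person in the black house is in house 3.
House 2's color must be white (nothing else left).
That leaves metal as the music genre for house 4.
The only tree still possible for house 3 is fir.
House 3 drink: only juice fits.
House 1 color: only teal fits.
So: house 1 = teal/pop/maple/beer, house 2 = white/disco/beech/wine, house 3 = black/classical/fir/juice, house 4 = red/metal/spruce/water.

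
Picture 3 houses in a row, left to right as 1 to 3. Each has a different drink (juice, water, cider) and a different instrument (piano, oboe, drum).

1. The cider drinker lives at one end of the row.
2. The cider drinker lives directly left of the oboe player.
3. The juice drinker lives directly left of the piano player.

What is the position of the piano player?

By clue 2, the cider drinker is in house 1.
From clue 2, the oboe player must be in house 2.
That leaves water as the drink for house 3.
House 1's instrument must be drum (nothing else left).
That leaves piano as the instrument for house 3.
That leaves juice as the drink for house 2.
So: house 1 = cider/drum, house 2 = juice/oboe, house 3 = water/piano.

3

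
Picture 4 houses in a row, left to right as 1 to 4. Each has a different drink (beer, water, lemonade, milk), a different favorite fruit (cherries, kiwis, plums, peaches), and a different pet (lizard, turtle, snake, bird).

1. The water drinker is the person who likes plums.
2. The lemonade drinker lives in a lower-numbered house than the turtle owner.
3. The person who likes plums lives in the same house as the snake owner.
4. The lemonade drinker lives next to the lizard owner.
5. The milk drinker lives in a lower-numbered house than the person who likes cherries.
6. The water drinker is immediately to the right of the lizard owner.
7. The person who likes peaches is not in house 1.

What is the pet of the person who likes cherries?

So house 1 gets kiwis for favorite fruit.
The lemonade drinker is narrowed to house 1 or 2 or 3; consider each.
Placing it in house 2 and house 3 leads to a contradiction, so it's in house 1.
The lizard owner is in house 2 (clue 4).
Clue 6 places the water drinker in house 3.
So house 2 gets milk for drink.
The only drink still possible for house 4 is beer.
House 1 pet: only bird fits.
From clue 1, the person who likes plums must be in house 3.
The snake owner is in house 3 (clue 3).
So house 2 gets peaches for favorite fruit.
House 4 favorite fruit: only cherries fits.
The only pet still possible for house 4 is turtle.
So: house 1 = lemonade/kiwis/bird, house 2 = milk/peaches/lizard, house 3 = water/plums/snake, house 4 = beer/cherries/turtle.

turtle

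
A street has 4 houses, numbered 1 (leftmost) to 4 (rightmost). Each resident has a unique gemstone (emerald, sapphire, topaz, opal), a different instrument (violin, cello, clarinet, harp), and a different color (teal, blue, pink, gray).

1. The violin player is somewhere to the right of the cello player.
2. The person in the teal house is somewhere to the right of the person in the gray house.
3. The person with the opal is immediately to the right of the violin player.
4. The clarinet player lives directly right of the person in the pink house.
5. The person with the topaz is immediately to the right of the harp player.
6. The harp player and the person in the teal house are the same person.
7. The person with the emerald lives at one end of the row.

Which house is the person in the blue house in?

4

So house 1 gets cello for instrument.
House 4 instrument: only clarinet fits.
House 4 color: only blue fits.
Clue 4 places the person in the pink house in house 3.
The only gemstone still possible for house 2 is sapphire.
That leaves gray as the color for house 1.
That leaves teal as the color for house 2.
The harp player is in house 2 (clue 6).
House 1 gemstone: only emerald fits.
So house 3 gets violin for instrument.
The person with the opal is in house 4 (clue 3).
By clue 5, the person with the topaz is in house 3.
So: house 1 = emerald/cello/gray, house 2 = sapphire/harp/teal, house 3 = topaz/violin/pink, house 4 = opal/clarinet/blue.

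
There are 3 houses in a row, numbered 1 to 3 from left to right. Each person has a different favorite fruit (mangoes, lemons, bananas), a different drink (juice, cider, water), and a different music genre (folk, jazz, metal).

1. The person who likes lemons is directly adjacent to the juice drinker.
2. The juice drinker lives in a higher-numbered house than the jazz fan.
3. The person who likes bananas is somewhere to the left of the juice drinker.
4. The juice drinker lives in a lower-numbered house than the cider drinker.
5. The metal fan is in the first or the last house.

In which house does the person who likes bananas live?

The juice drinker is in house 2 (clue 4).
Clue 4 places the cider drinker in house 3.
That leaves water as the drink for house 1.
Clue 2 places the jazz fan in house 1.
By clue 3, the person who likes bananas is in house 1.
The only favorite fruit still possible for house 2 is mangoes.
The only favorite fruit still possible for house 3 is lemons.
So house 2 gets folk for music genre.
The only music genre still possible for house 3 is metal.
So: house 1 = bananas/water/jazz, house 2 = mangoes/juice/folk, house 3 = lemons/cider/metal.

1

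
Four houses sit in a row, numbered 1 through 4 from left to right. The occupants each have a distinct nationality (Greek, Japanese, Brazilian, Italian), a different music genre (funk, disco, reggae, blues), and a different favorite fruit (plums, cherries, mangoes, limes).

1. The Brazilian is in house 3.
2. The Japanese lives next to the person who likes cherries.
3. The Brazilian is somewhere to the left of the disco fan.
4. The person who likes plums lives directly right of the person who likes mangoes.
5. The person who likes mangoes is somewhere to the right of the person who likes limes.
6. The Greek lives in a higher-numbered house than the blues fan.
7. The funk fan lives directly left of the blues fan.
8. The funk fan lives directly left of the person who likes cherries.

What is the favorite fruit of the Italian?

Clue 1 places the Brazilian in house 3.
By clue 3, the disco fan is in house 4.
The only favorite fruit still possible for house 1 is limes.
So house 4 gets plums for favorite fruit.
Clue 4: the person who likes mangoes is in house 3.
From clue 6, the Greek must be in house 4.
House 2 favorite fruit: only cherries fits.
From clue 2, the Japanese must be in house 1.
Clue 8 places the funk fan in house 1.
So house 2 gets Italian for nationality.
The blues fan is in house 2 (clue 7).
So house 3 gets reggae for music genre.
So: house 1 = Japanese/funk/limes, house 2 = Italian/blues/cherries, house 3 = Brazilian/reggae/mangoes, house 4 = Greek/disco/plums.

cherries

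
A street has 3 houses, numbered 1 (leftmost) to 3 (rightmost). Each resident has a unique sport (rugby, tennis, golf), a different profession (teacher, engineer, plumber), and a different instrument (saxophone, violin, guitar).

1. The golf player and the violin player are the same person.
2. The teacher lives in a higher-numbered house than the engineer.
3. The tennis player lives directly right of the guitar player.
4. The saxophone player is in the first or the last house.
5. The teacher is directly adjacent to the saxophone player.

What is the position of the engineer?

Clue 5: the teacher is in house 2.
House 1 profession: only engineer fits.
The only profession still possible for house 3 is plumber.
The tennis player is narrowed to house 2 or 3; consider each.
Placing it in house 2 leads to a contradiction, so it's in house 3.
By clue 3, the guitar player is in house 2.
By clue 1, the golf player is in house 1.
The violin player is in house 1 (clue 1).
So house 2 gets rugby for sport.
That leaves saxophone as the instrument for house 3.
So: house 1 = golf/engineer/violin, house 2 = rugby/teacher/guitar, house 3 = tennis/plumber/saxophone.

1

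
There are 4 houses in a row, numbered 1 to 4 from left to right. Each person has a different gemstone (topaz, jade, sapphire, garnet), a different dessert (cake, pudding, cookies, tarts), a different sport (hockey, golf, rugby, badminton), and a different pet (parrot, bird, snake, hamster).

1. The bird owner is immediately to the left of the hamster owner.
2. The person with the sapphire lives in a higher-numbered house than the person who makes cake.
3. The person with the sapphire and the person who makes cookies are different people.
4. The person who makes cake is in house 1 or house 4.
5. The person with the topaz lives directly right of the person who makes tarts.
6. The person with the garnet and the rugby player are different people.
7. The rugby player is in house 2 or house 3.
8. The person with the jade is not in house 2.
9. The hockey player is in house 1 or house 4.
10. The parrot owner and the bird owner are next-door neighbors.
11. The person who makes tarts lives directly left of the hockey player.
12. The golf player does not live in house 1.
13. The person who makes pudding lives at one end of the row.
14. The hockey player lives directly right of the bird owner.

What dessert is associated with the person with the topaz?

pudding

From clue 4, the person who makes cake must be in house 1.
By clue 11, the person who makes tarts is in house 3.
From clue 11, the hockey player must be in house 4.
Clue 14 places the bird owner in house 3.
That leaves cookies as the dessert for house 2.
House 4 dessert: only pudding fits.
House 1's sport must be badminton (nothing else left).
From clue 1, the hamster owner must be in house 4.
By clue 5, the person with the topaz is in house 4.
The only gemstone still possible for house 2 is garnet.
House 3 gemstone: only sapphire fits.
So house 1 gets snake for pet.
The only pet still possible for house 2 is parrot.
Clue 6 places the rugby player in house 3.
House 1's gemstone must be jade (nothing else left).
So house 2 gets golf for sport.
So: house 1 = jade/cake/badminton/snake, house 2 = garnet/cookies/golf/parrot, house 3 = sapphire/tarts/rugby/bird, house 4 = topaz/pudding/hockey/hamster.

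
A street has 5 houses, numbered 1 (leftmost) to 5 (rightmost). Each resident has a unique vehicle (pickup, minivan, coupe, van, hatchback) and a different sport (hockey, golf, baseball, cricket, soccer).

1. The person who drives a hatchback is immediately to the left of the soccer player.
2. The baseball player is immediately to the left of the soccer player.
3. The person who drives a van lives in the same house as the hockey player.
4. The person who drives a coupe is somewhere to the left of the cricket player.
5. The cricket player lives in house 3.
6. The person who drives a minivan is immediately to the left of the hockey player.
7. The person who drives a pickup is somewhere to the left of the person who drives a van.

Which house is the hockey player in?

5

From clue 5, the cricket player must be in house 3.
House 5's vehicle must be van (nothing else left).
From clue 3, the hockey player must be in house 5.
The person who drives a minivan is in house 4 (clue 6).
The only sport still possible for house 2 is soccer.
By clue 1, the person who drives a hatchback is in house 1.
Clue 2: the baseball player is in house 1.
The only vehicle still possible for house 3 is pickup.
The only sport still possible for house 4 is golf.
House 2 vehicle: only coupe fits.
So: house 1 = hatchback/baseball, house 2 = coupe/soccer, house 3 = pickup/cricket, house 4 = minivan/golf, house 5 = van/hockey.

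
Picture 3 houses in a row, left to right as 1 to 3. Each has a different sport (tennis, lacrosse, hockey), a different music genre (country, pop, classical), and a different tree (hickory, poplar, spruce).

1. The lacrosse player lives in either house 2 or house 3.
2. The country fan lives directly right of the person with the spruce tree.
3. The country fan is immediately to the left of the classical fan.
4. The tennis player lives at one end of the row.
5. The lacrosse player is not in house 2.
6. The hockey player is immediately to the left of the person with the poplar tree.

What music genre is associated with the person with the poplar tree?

classical

The country fan is in house 2 (clue 3).
From clue 3, the classical fan must be in house 3.
By clue 5, the lacrosse player is in house 3.
The only sport still possible for house 2 is hockey.
So house 1 gets pop for music genre.
Clue 2 places the person with the spruce tree in house 1.
The person with the poplar tree is in house 3 (clue 6).
So house 1 gets tennis for sport.
House 2 tree: only hickory fits.
So: house 1 = tennis/pop/spruce, house 2 = hockey/country/hickory, house 3 = lacrosse/classical/poplar.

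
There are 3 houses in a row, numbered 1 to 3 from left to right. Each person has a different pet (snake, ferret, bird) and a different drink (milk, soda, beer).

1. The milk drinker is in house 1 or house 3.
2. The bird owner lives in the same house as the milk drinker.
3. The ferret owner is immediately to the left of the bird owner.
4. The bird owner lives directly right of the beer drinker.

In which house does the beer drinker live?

2

By clue 3, the ferret owner is in house 2.
Clue 3 places the bird owner in house 3.
From clue 4, the beer drinker must be in house 2.
That leaves snake as the pet for house 1.
From clue 2, the milk drinker must be in house 3.
So house 1 gets soda for drink.
So: house 1 = snake/soda, house 2 = ferret/beer, house 3 = bird/milk.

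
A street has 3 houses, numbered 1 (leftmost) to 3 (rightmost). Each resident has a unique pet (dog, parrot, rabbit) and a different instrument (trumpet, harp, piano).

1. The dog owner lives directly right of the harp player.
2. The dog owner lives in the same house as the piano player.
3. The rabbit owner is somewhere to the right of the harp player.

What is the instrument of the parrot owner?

House 1's pet must be parrot (nothing else left).
The dog owner is narrowed to house 2 or 3; consider each.
Placing it in house 3 leads to a contradiction, so it's in house 2.
The harp player is in house 1 (clue 1).
By clue 2, the piano player is in house 2.
That leaves rabbit as the pet for house 3.
That leaves trumpet as the instrument for house 3.
So: house 1 = parrot/harp, house 2 = dog/piano, house 3 = rabbit/trumpet.

harp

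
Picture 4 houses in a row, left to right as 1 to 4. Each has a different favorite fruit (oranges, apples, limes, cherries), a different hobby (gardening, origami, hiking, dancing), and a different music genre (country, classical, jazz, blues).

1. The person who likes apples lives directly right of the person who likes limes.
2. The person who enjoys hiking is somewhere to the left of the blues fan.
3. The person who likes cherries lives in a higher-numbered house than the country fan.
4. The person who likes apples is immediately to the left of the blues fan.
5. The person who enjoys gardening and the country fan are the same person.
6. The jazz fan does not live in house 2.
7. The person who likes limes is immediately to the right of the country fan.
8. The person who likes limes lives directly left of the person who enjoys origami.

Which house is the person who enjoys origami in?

That leaves oranges as the favorite fruit for house 1.
House 4's favorite fruit must be cherries (nothing else left).
By clue 1, the person who likes apples is in house 3.
The person who likes limes is in house 2 (clue 1).
Clue 4 places the blues fan in house 4.
From clue 7, the country fan must be in house 1.
By clue 8, the person who enjoys origami is in house 3.
House 4's hobby must be dancing (nothing else left).
House 2 music genre: only classical fits.
So house 3 gets jazz for music genre.
The person who enjoys gardening is in house 1 (clue 5).
So house 2 gets hiking for hobby.
So: house 1 = oranges/gardening/country, house 2 = limes/hiking/classical, house 3 = apples/origami/jazz, house 4 = cherries/dancing/blues.

3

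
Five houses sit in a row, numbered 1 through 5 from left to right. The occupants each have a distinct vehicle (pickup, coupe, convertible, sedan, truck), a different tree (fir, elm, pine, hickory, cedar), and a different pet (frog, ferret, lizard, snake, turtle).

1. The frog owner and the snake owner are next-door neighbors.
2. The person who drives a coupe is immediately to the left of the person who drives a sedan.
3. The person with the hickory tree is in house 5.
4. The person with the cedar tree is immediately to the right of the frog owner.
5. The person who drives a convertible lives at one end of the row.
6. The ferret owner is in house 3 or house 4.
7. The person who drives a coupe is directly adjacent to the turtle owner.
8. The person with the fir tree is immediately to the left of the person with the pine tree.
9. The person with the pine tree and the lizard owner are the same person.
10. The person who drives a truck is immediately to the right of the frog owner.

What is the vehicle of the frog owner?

convertible

Clue 3 places the person with the hickory tree in house 5.
So house 5 gets turtle for pet.
Clue 7: the person who drives a coupe is in house 4.
Clue 2: the person who drives a sedan is in house 5.
That leaves convertible as the vehicle for house 1.
The person who drives a pickup is narrowed to house 2 or 3; consider each.
Placing it in house 2 leads to a contradiction, so it's in house 3.
House 2's vehicle must be truck (nothing else left).
By clue 10, the frog owner is in house 1.
Clue 1 places the snake owner in house 2.
Clue 4 places the person with the cedar tree in house 2.
From clue 8, the person with the fir tree must be in house 3.
Clue 8: the person with the pine tree is in house 4.
Clue 9 places the lizard owner in house 4.
So house 1 gets elm for tree.
House 3's pet must be ferret (nothing else left).
So: house 1 = convertible/elm/frog, house 2 = truck/cedar/snake, house 3 = pickup/fir/ferret, house 4 = coupe/pine/lizard, house 5 = sedan/hickory/turtle.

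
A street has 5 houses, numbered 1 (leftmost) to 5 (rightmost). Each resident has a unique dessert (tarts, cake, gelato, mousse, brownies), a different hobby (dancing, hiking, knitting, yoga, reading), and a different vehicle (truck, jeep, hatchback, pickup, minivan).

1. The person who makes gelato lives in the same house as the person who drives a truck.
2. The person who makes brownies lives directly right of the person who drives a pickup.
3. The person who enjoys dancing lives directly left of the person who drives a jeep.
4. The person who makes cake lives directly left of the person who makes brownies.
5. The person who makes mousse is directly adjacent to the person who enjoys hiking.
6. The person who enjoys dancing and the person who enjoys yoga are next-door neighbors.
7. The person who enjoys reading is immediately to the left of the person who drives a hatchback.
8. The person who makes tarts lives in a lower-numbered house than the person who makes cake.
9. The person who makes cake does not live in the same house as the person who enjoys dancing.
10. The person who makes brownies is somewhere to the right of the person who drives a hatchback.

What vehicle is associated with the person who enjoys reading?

truck

The person who makes brownies is narrowed to house 3 or 4 or 5; consider each.
Placing it in house 3 and house 4 leads to a contradiction, so it's in house 5.
Clue 2: the person who drives a pickup is in house 4.
From clue 4, the person who makes cake must be in house 4.
That leaves knitting as the hobby for house 5.
House 5's vehicle must be minivan (nothing else left).
That leaves hiking as the hobby for house 4.
The only vehicle still possible for house 1 is truck.
By clue 1, the person who makes gelato is in house 1.
Clue 5: the person who makes mousse is in house 3.
That leaves tarts as the dessert for house 2.
That leaves yoga as the hobby for house 3.
From clue 6, the person who enjoys dancing must be in house 2.
House 1 hobby: only reading fits.
From clue 3, the person who drives a jeep must be in house 3.
By clue 7, the person who drives a hatchback is in house 2.
So: house 1 = gelato/reading/truck, house 2 = tarts/dancing/hatchback, house 3 = mousse/yoga/jeep, house 4 = cake/hiking/pickup, house 5 = brownies/knitting/minivan.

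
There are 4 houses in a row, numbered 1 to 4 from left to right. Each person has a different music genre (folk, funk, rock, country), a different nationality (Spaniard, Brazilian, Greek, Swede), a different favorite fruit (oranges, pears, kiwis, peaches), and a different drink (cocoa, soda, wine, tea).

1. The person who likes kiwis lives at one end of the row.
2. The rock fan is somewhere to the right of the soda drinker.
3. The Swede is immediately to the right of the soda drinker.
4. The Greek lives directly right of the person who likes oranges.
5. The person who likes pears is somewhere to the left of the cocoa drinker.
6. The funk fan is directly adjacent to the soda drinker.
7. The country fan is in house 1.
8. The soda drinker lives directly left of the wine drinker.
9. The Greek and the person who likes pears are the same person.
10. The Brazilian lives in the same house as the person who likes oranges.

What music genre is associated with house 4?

Clue 7 places the country fan in house 1.
The Brazilian is narrowed to house 1 or 2; consider each.
Placing it in house 2 leads to a contradiction, so it's in house 1.
By clue 10, the person who likes oranges is in house 1.
That leaves kiwis as the favorite fruit for house 4.
The Greek is in house 2 (clue 4).
By clue 9, the person who likes pears is in house 2.
That leaves peaches as the favorite fruit for house 3.
House 1 drink: only tea fits.
The only drink still possible for house 2 is soda.
Clue 3: the Swede is in house 3.
Clue 6: the funk fan is in house 3.
Clue 8 places the wine drinker in house 3.
House 2's music genre must be folk (nothing else left).
So house 4 gets rock for music genre.
House 4 nationality: only Spaniard fits.
So house 4 gets cocoa for drink.
So: house 1 = country/Brazilian/oranges/tea, house 2 = folk/Greek/pears/soda, house 3 = funk/Swede/peaches/wine, house 4 = rock/Spaniard/kiwis/cocoa.

rock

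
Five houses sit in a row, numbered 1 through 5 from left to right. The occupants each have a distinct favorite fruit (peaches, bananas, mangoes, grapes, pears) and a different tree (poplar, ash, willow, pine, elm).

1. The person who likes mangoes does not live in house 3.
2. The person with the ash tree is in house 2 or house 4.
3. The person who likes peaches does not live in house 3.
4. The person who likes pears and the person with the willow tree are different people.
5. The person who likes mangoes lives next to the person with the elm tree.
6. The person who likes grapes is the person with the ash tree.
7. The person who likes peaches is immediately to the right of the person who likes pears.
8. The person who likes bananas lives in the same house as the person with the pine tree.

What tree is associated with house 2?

ash

The person who likes grapes is narrowed to house 2 or 4; consider each.
Placing it in house 4 leads to a contradiction, so it's in house 2.
From clue 6, the person with the ash tree must be in house 2.
House 1 favorite fruit: only bananas fits.
The only favorite fruit still possible for house 3 is pears.
By clue 7, the person who likes peaches is in house 4.
Clue 8: the person with the pine tree is in house 1.
The only favorite fruit still possible for house 5 is mangoes.
Clue 5: the person with the elm tree is in house 4.
The only tree still possible for house 3 is poplar.
The only tree still possible for house 5 is willow.
So: house 1 = bananas/pine, house 2 = grapes/ash, house 3 = pears/poplar, house 4 = peaches/elm, house 5 = mangoes/willow.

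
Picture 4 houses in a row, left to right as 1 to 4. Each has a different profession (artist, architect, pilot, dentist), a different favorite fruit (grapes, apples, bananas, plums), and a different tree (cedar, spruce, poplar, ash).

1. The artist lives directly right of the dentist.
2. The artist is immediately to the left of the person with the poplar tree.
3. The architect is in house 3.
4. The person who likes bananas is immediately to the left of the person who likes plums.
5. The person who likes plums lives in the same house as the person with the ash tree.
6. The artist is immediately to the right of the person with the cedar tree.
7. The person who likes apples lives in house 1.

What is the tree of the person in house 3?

poplar

Clue 3: the architect is in house 3.
Clue 7: the person who likes apples is in house 1.
House 4 profession: only pilot fits.
The dentist is in house 1 (clue 1).
From clue 2, the person with the poplar tree must be in house 3.
From clue 6, the person with the cedar tree must be in house 1.
That leaves artist as the profession for house 2.
House 2 tree: only spruce fits.
The only tree still possible for house 4 is ash.
Clue 5: the person who likes plums is in house 4.
Clue 4: the person who likes bananas is in house 3.
House 2 favorite fruit: only grapes fits.
So: house 1 = dentist/apples/cedar, house 2 = artist/grapes/spruce, house 3 = architect/bananas/poplar, house 4 = pilot/plums/ash.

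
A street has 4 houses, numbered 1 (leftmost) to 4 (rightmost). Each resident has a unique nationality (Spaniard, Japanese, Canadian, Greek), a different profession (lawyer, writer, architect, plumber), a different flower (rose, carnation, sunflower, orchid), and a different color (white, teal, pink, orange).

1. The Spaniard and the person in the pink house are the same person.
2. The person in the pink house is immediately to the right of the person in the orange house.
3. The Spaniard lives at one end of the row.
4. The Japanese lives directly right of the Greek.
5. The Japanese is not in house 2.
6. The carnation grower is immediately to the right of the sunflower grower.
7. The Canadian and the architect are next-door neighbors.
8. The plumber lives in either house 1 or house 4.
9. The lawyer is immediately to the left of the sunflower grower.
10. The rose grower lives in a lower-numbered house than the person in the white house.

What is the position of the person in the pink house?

4

From clue 1, the Spaniard must be in house 4.
The person in the pink house is in house 4 (clue 1).
By clue 2, the person in the orange house is in house 3.
The only nationality still possible for house 1 is Canadian.
The only nationality still possible for house 2 is Greek.
So house 3 gets Japanese for nationality.
House 1's color must be teal (nothing else left).
The only color still possible for house 2 is white.
The architect is in house 2 (clue 7).
From clue 10, the rose grower must be in house 1.
House 3's profession must be writer (nothing else left).
House 4's profession must be plumber (nothing else left).
By clue 9, the sunflower grower is in house 2.
That leaves lawyer as the profession for house 1.
The carnation grower is in house 3 (clue 6).
House 4 flower: only orchid fits.
So: house 1 = Canadian/lawyer/rose/teal, house 2 = Greek/architect/sunflower/white, house 3 = Japanese/writer/carnation/orange, house 4 = Spaniard/plumber/orchid/pink.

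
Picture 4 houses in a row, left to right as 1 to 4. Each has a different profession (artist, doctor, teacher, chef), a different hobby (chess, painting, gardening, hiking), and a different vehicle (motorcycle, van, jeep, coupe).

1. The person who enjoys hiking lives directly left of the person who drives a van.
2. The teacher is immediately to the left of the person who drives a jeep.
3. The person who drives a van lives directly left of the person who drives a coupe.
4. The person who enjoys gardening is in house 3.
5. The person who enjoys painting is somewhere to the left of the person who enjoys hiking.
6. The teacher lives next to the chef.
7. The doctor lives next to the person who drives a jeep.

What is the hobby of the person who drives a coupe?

chess

The person who enjoys gardening is in house 3 (clue 4).
House 2 hobby: only hiking fits.
The only hobby still possible for house 4 is chess.
That leaves motorcycle as the vehicle for house 1.
From clue 1, the person who drives a van must be in house 3.
Clue 3 places the person who drives a coupe in house 4.
House 1 hobby: only painting fits.
House 2 vehicle: only jeep fits.
From clue 2, the teacher must be in house 1.
By clue 6, the chef is in house 2.
House 4 profession: only artist fits.
House 3 profession: only doctor fits.
So: house 1 = teacher/painting/motorcycle, house 2 = chef/hiking/jeep, house 3 = doctor/gardening/van, house 4 = artist/chess/coupe.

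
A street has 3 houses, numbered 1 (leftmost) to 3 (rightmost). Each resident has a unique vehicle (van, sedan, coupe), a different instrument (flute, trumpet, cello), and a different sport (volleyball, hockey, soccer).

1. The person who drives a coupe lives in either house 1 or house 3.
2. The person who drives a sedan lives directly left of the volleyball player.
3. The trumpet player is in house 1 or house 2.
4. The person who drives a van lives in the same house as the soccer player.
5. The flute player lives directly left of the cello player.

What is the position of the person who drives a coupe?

3

The only instrument still possible for house 3 is cello.
The flute player is in house 2 (clue 5).
That leaves trumpet as the instrument for house 1.
The person who drives a coupe is narrowed to house 1 or 3; consider each.
Placing it in house 1 leads to a contradiction, so it's in house 3.
The person who drives a sedan is narrowed to house 1 or 2; consider each.
Placing it in house 1 leads to a contradiction, so it's in house 2.
By clue 2, the volleyball player is in house 3.
The only vehicle still possible for house 1 is van.
By clue 4, the soccer player is in house 1.
So house 2 gets hockey for sport.
So: house 1 = van/trumpet/soccer, house 2 = sedan/flute/hockey, house 3 = coupe/cello/volleyball.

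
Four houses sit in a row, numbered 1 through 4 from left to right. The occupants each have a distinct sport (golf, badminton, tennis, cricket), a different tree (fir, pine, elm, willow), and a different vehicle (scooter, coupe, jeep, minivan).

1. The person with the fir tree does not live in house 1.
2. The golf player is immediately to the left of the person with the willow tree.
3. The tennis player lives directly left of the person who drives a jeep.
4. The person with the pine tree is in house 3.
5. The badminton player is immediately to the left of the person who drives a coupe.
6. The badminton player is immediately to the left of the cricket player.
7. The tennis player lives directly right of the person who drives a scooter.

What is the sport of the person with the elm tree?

golf

From clue 4, the person with the pine tree must be in house 3.
House 4 sport: only cricket fits.
So house 1 gets elm for tree.
By clue 6, the badminton player is in house 3.
House 1 sport: only golf fits.
House 2's sport must be tennis (nothing else left).
By clue 2, the person with the willow tree is in house 2.
Clue 3 places the person who drives a jeep in house 3.
The person who drives a coupe is in house 4 (clue 5).
Clue 7 places the person who drives a scooter in house 1.
So house 4 gets fir for tree.
House 2's vehicle must be minivan (nothing else left).
So: house 1 = golf/elm/scooter, house 2 = tennis/willow/minivan, house 3 = badminton/pine/jeep, house 4 = cricket/fir/coupe.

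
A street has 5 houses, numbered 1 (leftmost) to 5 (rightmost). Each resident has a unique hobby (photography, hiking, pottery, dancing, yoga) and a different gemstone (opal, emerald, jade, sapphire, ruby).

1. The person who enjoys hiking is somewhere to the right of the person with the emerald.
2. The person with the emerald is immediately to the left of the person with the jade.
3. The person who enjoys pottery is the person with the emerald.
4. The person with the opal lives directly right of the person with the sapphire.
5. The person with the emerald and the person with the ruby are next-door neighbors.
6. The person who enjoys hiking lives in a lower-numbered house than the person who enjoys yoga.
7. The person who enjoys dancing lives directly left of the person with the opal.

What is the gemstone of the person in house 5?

The only gemstone still possible for house 5 is opal.
From clue 4, the person with the sapphire must be in house 4.
From clue 7, the person who enjoys dancing must be in house 4.
The person who enjoys hiking is narrowed to house 2 or 3; consider each.
Placing it in house 2 leads to a contradiction, so it's in house 3.
Clue 6: the person who enjoys yoga is in house 5.
The person who enjoys photography is narrowed to house 1 or 2; consider each.
Placing it in house 2 leads to a contradiction, so it's in house 1.
That leaves pottery as the hobby for house 2.
The person with the emerald is in house 2 (clue 3).
The only gemstone still possible for house 1 is ruby.
House 3's gemstone must be jade (nothing else left).
So: house 1 = photography/ruby, house 2 = pottery/emerald, house 3 = hiking/jade, house 4 = dancing/sapphire, house 5 = yoga/opal.

opal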